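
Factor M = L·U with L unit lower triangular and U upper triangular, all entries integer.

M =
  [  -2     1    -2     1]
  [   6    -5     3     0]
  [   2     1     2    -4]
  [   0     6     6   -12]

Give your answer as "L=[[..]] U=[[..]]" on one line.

  r1 -= -3·r0 → [0,-2,-3,3]
  r2 -= -1·r0 → [0,2,0,-3]
  r3 -= 0·r0 → [0,6,6,-12]
  r2 -= -1·r1 → [0,0,-3,0]
  r3 -= -3·r1 → [0,0,-3,-3]
  r3 -= 1·r2 → [0,0,0,-3]

L=[[1,0,0,0],[-3,1,0,0],[-1,-1,1,0],[0,-3,1,1]] U=[[-2,1,-2,1],[0,-2,-3,3],[0,0,-3,0],[0,0,0,-3]]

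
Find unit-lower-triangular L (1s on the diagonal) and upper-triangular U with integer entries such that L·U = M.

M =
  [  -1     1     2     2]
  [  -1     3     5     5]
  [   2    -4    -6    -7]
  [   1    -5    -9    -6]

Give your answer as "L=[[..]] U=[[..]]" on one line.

  row1 -= 1·row0 → [0,2,3,3]
  row2 -= -2·row0 → [0,-2,-2,-3]
  row3 -= -1·row0 → [0,-4,-7,-4]
  row2 -= -1·row1 → [0,0,1,0]
  row3 -= -2·row1 → [0,0,-1,2]
  row3 -= -1·row2 → [0,0,0,2]

L=[[1,0,0,0],[1,1,0,0],[-2,-1,1,0],[-1,-2,-1,1]] U=[[-1,1,2,2],[0,2,3,3],[0,0,1,0],[0,0,0,2]]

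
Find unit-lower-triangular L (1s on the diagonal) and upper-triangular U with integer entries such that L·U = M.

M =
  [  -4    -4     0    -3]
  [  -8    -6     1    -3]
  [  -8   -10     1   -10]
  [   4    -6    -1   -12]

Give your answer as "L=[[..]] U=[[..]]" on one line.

  R1 -= 2·R0 → [0,2,1,3]
  R2 -= 2·R0 → [0,-2,1,-4]
  R3 -= -1·R0 → [0,-10,-1,-15]
  R2 -= -1·R1 → [0,0,2,-1]
  R3 -= -5·R1 → [0,0,4,0]
  R3 -= 2·R2 → [0,0,0,2]

L=[[1,0,0,0],[2,1,0,0],[2,-1,1,0],[-1,-5,2,1]] U=[[-4,-4,0,-3],[0,2,1,3],[0,0,2,-1],[0,0,0,2]]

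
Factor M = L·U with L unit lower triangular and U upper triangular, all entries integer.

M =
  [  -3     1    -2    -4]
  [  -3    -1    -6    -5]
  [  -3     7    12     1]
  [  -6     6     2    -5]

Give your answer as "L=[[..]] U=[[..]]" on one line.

  R1 -= 1·R0 → [0,-2,-4,-1]
  R2 -= 1·R0 → [0,6,14,5]
  R3 -= 2·R0 → [0,4,6,3]
  R2 -= -3·R1 → [0,0,2,2]
  R3 -= -2·R1 → [0,0,-2,1]
  R3 -= -1·R2 → [0,0,0,3]

L=[[1,0,0,0],[1,1,0,0],[1,-3,1,0],[2,-2,-1,1]] U=[[-3,1,-2,-4],[0,-2,-4,-1],[0,0,2,2],[0,0,0,3]]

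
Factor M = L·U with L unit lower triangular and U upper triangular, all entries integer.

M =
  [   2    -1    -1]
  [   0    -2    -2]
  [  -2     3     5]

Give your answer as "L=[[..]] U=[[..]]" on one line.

  R1 -= 0·R0 → [0,-2,-2]
  R2 -= -1·R0 → [0,2,4]
  R2 -= -1·R1 → [0,0,2]

L=[[1,0,0],[0,1,0],[-1,-1,1]] U=[[2,-1,-1],[0,-2,-2],[0,0,2]]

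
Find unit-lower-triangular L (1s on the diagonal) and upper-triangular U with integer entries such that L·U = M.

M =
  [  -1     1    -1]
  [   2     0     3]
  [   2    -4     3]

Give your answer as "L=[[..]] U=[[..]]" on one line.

  row1 -= -2·row0 → [0,2,1]
  row2 -= -2·row0 → [0,-2,1]
  row2 -= -1·row1 → [0,0,2]

L=[[1,0,0],[-2,1,0],[-2,-1,1]] U=[[-1,1,-1],[0,2,1],[0,0,2]]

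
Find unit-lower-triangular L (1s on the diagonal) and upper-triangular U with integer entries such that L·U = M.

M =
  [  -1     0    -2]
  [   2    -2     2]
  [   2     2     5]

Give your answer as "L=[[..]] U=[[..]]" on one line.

  row1 -= -2·row0 → [0,-2,-2]
  row2 -= -2·row0 → [0,2,1]
  row2 -= -1·row1 → [0,0,-1]

L=[[1,0,0],[-2,1,0],[-2,-1,1]] U=[[-1,0,-2],[0,-2,-2],[0,0,-1]]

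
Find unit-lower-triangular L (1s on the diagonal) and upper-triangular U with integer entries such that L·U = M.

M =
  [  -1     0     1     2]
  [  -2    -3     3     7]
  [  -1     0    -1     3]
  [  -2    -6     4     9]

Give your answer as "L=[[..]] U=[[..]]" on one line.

  row1 -= 2·row0 → [0,-3,1,3]
  row2 -= 1·row0 → [0,0,-2,1]
  row3 -= 2·row0 → [0,-6,2,5]
  row2 -= 0·row1 → [0,0,-2,1]
  row3 -= 2·row1 → [0,0,0,-1]
  row3 -= 0·row2 → [0,0,0,-1]

L=[[1,0,0,0],[2,1,0,0],[1,0,1,0],[2,2,0,1]] U=[[-1,0,1,2],[0,-3,1,3],[0,0,-2,1],[0,0,0,-1]]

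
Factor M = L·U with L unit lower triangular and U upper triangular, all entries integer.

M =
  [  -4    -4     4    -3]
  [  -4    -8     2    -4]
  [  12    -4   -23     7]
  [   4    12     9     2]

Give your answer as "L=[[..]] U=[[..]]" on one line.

L=[[1,0,0,0],[1,1,0,0],[-3,4,1,0],[-1,-2,-3,1]] U=[[-4,-4,4,-3],[0,-4,-2,-1],[0,0,-3,2],[0,0,0,3]]

  R1 -= 1·R0 → [0,-4,-2,-1]
  R2 -= -3·R0 → [0,-16,-11,-2]
  R3 -= -1·R0 → [0,8,13,-1]
  R2 -= 4·R1 → [0,0,-3,2]
  R3 -= -2·R1 → [0,0,9,-3]
  R3 -= -3·R2 → [0,0,0,3]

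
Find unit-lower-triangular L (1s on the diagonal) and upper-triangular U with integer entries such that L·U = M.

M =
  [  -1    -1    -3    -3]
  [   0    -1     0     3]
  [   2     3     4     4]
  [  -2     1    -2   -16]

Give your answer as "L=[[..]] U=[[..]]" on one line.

L=[[1,0,0,0],[0,1,0,0],[-2,-1,1,0],[2,-3,-2,1]] U=[[-1,-1,-3,-3],[0,-1,0,3],[0,0,-2,1],[0,0,0,1]]

  row1 -= 0·row0 → [0,-1,0,3]
  row2 -= -2·row0 → [0,1,-2,-2]
  row3 -= 2·row0 → [0,3,4,-10]
  row2 -= -1·row1 → [0,0,-2,1]
  row3 -= -3·row1 → [0,0,4,-1]
  row3 -= -2·row2 → [0,0,0,1]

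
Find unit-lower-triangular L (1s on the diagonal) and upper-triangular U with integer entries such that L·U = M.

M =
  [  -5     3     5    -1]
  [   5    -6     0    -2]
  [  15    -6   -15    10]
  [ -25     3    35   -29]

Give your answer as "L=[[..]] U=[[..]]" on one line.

  R1 -= -1·R0 → [0,-3,5,-3]
  R2 -= -3·R0 → [0,3,0,7]
  R3 -= 5·R0 → [0,-12,10,-24]
  R2 -= -1·R1 → [0,0,5,4]
  R3 -= 4·R1 → [0,0,-10,-12]
  R3 -= -2·R2 → [0,0,0,-4]

L=[[1,0,0,0],[-1,1,0,0],[-3,-1,1,0],[5,4,-2,1]] U=[[-5,3,5,-1],[0,-3,5,-3],[0,0,5,4],[0,0,0,-4]]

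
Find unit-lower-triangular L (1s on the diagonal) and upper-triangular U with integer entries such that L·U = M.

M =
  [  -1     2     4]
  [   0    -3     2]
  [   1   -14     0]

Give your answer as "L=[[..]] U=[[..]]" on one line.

L=[[1,0,0],[0,1,0],[-1,4,1]] U=[[-1,2,4],[0,-3,2],[0,0,-4]]

  row1 -= 0·row0 → [0,-3,2]
  row2 -= -1·row0 → [0,-12,4]
  row2 -= 4·row1 → [0,0,-4]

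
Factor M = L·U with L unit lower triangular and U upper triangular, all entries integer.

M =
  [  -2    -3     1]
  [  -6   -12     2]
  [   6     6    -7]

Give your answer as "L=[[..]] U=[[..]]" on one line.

L=[[1,0,0],[3,1,0],[-3,1,1]] U=[[-2,-3,1],[0,-3,-1],[0,0,-3]]

  r1 -= 3·r0 → [0,-3,-1]
  r2 -= -3·r0 → [0,-3,-4]
  r2 -= 1·r1 → [0,0,-3]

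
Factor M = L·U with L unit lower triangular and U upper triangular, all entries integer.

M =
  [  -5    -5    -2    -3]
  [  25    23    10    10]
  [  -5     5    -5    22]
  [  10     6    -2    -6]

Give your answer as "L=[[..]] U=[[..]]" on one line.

  row1 -= -5·row0 → [0,-2,0,-5]
  row2 -= 1·row0 → [0,10,-3,25]
  row3 -= -2·row0 → [0,-4,-6,-12]
  row2 -= -5·row1 → [0,0,-3,0]
  row3 -= 2·row1 → [0,0,-6,-2]
  row3 -= 2·row2 → [0,0,0,-2]

L=[[1,0,0,0],[-5,1,0,0],[1,-5,1,0],[-2,2,2,1]] U=[[-5,-5,-2,-3],[0,-2,0,-5],[0,0,-3,0],[0,0,0,-2]]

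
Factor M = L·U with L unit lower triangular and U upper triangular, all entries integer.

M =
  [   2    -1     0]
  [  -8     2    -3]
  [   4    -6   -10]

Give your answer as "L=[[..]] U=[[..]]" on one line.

  r1 -= -4·r0 → [0,-2,-3]
  r2 -= 2·r0 → [0,-4,-10]
  r2 -= 2·r1 → [0,0,-4]

L=[[1,0,0],[-4,1,0],[2,2,1]] U=[[2,-1,0],[0,-2,-3],[0,0,-4]]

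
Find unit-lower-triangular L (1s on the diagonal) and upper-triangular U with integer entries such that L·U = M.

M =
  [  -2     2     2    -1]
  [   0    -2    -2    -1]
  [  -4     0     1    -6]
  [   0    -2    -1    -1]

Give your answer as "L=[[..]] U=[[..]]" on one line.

L=[[1,0,0,0],[0,1,0,0],[2,2,1,0],[0,1,1,1]] U=[[-2,2,2,-1],[0,-2,-2,-1],[0,0,1,-2],[0,0,0,2]]

  R1 -= 0·R0 → [0,-2,-2,-1]
  R2 -= 2·R0 → [0,-4,-3,-4]
  R3 -= 0·R0 → [0,-2,-1,-1]
  R2 -= 2·R1 → [0,0,1,-2]
  R3 -= 1·R1 → [0,0,1,0]
  R3 -= 1·R2 → [0,0,0,2]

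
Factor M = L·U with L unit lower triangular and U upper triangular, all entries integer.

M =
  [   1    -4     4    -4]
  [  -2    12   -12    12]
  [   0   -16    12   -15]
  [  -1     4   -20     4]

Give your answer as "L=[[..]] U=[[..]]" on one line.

L=[[1,0,0,0],[-2,1,0,0],[0,-4,1,0],[-1,0,4,1]] U=[[1,-4,4,-4],[0,4,-4,4],[0,0,-4,1],[0,0,0,-4]]

  R1 -= -2·R0 → [0,4,-4,4]
  R2 -= 0·R0 → [0,-16,12,-15]
  R3 -= -1·R0 → [0,0,-16,0]
  R2 -= -4·R1 → [0,0,-4,1]
  R3 -= 0·R1 → [0,0,-16,0]
  R3 -= 4·R2 → [0,0,0,-4]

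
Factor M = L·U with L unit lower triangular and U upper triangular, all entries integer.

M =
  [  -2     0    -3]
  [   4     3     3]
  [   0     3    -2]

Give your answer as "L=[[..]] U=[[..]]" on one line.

L=[[1,0,0],[-2,1,0],[0,1,1]] U=[[-2,0,-3],[0,3,-3],[0,0,1]]

  r1 -= -2·r0 → [0,3,-3]
  r2 -= 0·r0 → [0,3,-2]
  r2 -= 1·r1 → [0,0,1]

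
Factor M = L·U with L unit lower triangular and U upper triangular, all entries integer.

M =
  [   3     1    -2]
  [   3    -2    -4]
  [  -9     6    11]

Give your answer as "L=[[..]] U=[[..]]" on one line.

L=[[1,0,0],[1,1,0],[-3,-3,1]] U=[[3,1,-2],[0,-3,-2],[0,0,-1]]

  row1 -= 1·row0 → [0,-3,-2]
  row2 -= -3·row0 → [0,9,5]
  row2 -= -3·row1 → [0,0,-1]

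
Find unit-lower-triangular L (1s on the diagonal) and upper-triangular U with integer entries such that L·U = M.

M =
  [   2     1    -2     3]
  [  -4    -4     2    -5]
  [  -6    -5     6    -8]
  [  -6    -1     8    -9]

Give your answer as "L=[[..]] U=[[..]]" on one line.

L=[[1,0,0,0],[-2,1,0,0],[-3,1,1,0],[-3,-1,0,1]] U=[[2,1,-2,3],[0,-2,-2,1],[0,0,2,0],[0,0,0,1]]

  R1 -= -2·R0 → [0,-2,-2,1]
  R2 -= -3·R0 → [0,-2,0,1]
  R3 -= -3·R0 → [0,2,2,0]
  R2 -= 1·R1 → [0,0,2,0]
  R3 -= -1·R1 → [0,0,0,1]
  R3 -= 0·R2 → [0,0,0,1]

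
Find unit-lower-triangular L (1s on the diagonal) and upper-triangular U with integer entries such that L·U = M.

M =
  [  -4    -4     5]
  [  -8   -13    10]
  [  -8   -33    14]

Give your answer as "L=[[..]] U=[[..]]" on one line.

L=[[1,0,0],[2,1,0],[2,5,1]] U=[[-4,-4,5],[0,-5,0],[0,0,4]]

  R1 -= 2·R0 → [0,-5,0]
  R2 -= 2·R0 → [0,-25,4]
  R2 -= 5·R1 → [0,0,4]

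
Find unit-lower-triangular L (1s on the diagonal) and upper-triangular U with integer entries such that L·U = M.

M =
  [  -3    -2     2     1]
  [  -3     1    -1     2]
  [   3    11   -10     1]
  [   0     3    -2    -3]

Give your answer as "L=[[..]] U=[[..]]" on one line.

L=[[1,0,0,0],[1,1,0,0],[-1,3,1,0],[0,1,1,1]] U=[[-3,-2,2,1],[0,3,-3,1],[0,0,1,-1],[0,0,0,-3]]

  row1 -= 1·row0 → [0,3,-3,1]
  row2 -= -1·row0 → [0,9,-8,2]
  row3 -= 0·row0 → [0,3,-2,-3]
  row2 -= 3·row1 → [0,0,1,-1]
  row3 -= 1·row1 → [0,0,1,-4]
  row3 -= 1·row2 → [0,0,0,-3]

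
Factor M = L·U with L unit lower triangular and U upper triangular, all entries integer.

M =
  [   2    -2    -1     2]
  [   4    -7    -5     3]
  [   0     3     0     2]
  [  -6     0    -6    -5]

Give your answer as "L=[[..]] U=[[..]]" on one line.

L=[[1,0,0,0],[2,1,0,0],[0,-1,1,0],[-3,2,1,1]] U=[[2,-2,-1,2],[0,-3,-3,-1],[0,0,-3,1],[0,0,0,2]]

  R1 -= 2·R0 → [0,-3,-3,-1]
  R2 -= 0·R0 → [0,3,0,2]
  R3 -= -3·R0 → [0,-6,-9,1]
  R2 -= -1·R1 → [0,0,-3,1]
  R3 -= 2·R1 → [0,0,-3,3]
  R3 -= 1·R2 → [0,0,0,2]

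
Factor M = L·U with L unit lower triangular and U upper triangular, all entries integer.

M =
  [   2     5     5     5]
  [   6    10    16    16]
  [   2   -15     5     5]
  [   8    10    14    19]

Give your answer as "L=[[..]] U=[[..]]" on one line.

  r1 -= 3·r0 → [0,-5,1,1]
  r2 -= 1·r0 → [0,-20,0,0]
  r3 -= 4·r0 → [0,-10,-6,-1]
  r2 -= 4·r1 → [0,0,-4,-4]
  r3 -= 2·r1 → [0,0,-8,-3]
  r3 -= 2·r2 → [0,0,0,5]

L=[[1,0,0,0],[3,1,0,0],[1,4,1,0],[4,2,2,1]] U=[[2,5,5,5],[0,-5,1,1],[0,0,-4,-4],[0,0,0,5]]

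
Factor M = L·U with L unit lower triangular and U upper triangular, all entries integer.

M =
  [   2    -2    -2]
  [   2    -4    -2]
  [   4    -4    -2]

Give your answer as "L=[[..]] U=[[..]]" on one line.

  r1 -= 1·r0 → [0,-2,0]
  r2 -= 2·r0 → [0,0,2]
  r2 -= 0·r1 → [0,0,2]

L=[[1,0,0],[1,1,0],[2,0,1]] U=[[2,-2,-2],[0,-2,0],[0,0,2]]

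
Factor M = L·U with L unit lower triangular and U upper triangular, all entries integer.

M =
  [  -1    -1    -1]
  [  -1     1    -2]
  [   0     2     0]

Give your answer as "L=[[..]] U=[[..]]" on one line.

  r1 -= 1·r0 → [0,2,-1]
  r2 -= 0·r0 → [0,2,0]
  r2 -= 1·r1 → [0,0,1]

L=[[1,0,0],[1,1,0],[0,1,1]] U=[[-1,-1,-1],[0,2,-1],[0,0,1]]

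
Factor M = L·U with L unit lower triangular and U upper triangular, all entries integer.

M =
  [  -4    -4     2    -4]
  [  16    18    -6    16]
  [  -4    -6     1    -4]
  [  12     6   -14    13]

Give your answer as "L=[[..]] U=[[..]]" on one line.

L=[[1,0,0,0],[-4,1,0,0],[1,-1,1,0],[-3,-3,-2,1]] U=[[-4,-4,2,-4],[0,2,2,0],[0,0,1,0],[0,0,0,1]]

  r1 -= -4·r0 → [0,2,2,0]
  r2 -= 1·r0 → [0,-2,-1,0]
  r3 -= -3·r0 → [0,-6,-8,1]
  r2 -= -1·r1 → [0,0,1,0]
  r3 -= -3·r1 → [0,0,-2,1]
  r3 -= -2·r2 → [0,0,0,1]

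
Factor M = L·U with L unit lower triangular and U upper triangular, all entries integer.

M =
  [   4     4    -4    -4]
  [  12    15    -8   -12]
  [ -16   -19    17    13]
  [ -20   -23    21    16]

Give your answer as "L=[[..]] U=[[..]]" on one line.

L=[[1,0,0,0],[3,1,0,0],[-4,-1,1,0],[-5,-1,1,1]] U=[[4,4,-4,-4],[0,3,4,0],[0,0,5,-3],[0,0,0,-1]]

  R1 -= 3·R0 → [0,3,4,0]
  R2 -= -4·R0 → [0,-3,1,-3]
  R3 -= -5·R0 → [0,-3,1,-4]
  R2 -= -1·R1 → [0,0,5,-3]
  R3 -= -1·R1 → [0,0,5,-4]
  R3 -= 1·R2 → [0,0,0,-1]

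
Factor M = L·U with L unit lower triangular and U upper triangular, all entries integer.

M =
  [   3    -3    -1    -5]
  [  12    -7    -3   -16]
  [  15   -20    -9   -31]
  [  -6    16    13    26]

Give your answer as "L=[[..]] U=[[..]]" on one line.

L=[[1,0,0,0],[4,1,0,0],[5,-1,1,0],[-2,2,-3,1]] U=[[3,-3,-1,-5],[0,5,1,4],[0,0,-3,-2],[0,0,0,2]]

  row1 -= 4·row0 → [0,5,1,4]
  row2 -= 5·row0 → [0,-5,-4,-6]
  row3 -= -2·row0 → [0,10,11,16]
  row2 -= -1·row1 → [0,0,-3,-2]
  row3 -= 2·row1 → [0,0,9,8]
  row3 -= -3·row2 → [0,0,0,2]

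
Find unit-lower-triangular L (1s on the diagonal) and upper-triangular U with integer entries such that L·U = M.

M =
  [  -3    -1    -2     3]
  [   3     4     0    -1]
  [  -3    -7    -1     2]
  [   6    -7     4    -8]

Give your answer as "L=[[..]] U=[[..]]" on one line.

L=[[1,0,0,0],[-1,1,0,0],[1,-2,1,0],[-2,-3,2,1]] U=[[-3,-1,-2,3],[0,3,-2,2],[0,0,-3,3],[0,0,0,-2]]

  row1 -= -1·row0 → [0,3,-2,2]
  row2 -= 1·row0 → [0,-6,1,-1]
  row3 -= -2·row0 → [0,-9,0,-2]
  row2 -= -2·row1 → [0,0,-3,3]
  row3 -= -3·row1 → [0,0,-6,4]
  row3 -= 2·row2 → [0,0,0,-2]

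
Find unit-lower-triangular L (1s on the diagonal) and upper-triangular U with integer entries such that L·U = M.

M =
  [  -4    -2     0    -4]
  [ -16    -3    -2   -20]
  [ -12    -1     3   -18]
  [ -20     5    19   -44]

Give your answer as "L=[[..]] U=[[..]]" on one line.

  row1 -= 4·row0 → [0,5,-2,-4]
  row2 -= 3·row0 → [0,5,3,-6]
  row3 -= 5·row0 → [0,15,19,-24]
  row2 -= 1·row1 → [0,0,5,-2]
  row3 -= 3·row1 → [0,0,25,-12]
  row3 -= 5·row2 → [0,0,0,-2]

L=[[1,0,0,0],[4,1,0,0],[3,1,1,0],[5,3,5,1]] U=[[-4,-2,0,-4],[0,5,-2,-4],[0,0,5,-2],[0,0,0,-2]]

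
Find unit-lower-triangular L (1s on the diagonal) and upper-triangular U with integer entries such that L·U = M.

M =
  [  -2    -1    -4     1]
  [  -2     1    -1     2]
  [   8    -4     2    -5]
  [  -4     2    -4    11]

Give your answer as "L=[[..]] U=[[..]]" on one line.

L=[[1,0,0,0],[1,1,0,0],[-4,-4,1,0],[2,2,1,1]] U=[[-2,-1,-4,1],[0,2,3,1],[0,0,-2,3],[0,0,0,4]]

  r1 -= 1·r0 → [0,2,3,1]
  r2 -= -4·r0 → [0,-8,-14,-1]
  r3 -= 2·r0 → [0,4,4,9]
  r2 -= -4·r1 → [0,0,-2,3]
  r3 -= 2·r1 → [0,0,-2,7]
  r3 -= 1·r2 → [0,0,0,4]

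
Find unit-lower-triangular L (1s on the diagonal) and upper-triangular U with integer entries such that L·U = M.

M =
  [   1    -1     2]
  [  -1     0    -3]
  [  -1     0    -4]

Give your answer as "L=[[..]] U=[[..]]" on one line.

  row1 -= -1·row0 → [0,-1,-1]
  row2 -= -1·row0 → [0,-1,-2]
  row2 -= 1·row1 → [0,0,-1]

L=[[1,0,0],[-1,1,0],[-1,1,1]] U=[[1,-1,2],[0,-1,-1],[0,0,-1]]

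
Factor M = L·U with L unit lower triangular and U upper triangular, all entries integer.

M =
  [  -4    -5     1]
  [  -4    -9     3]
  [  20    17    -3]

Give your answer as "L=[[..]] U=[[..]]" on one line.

L=[[1,0,0],[1,1,0],[-5,2,1]] U=[[-4,-5,1],[0,-4,2],[0,0,-2]]

  R1 -= 1·R0 → [0,-4,2]
  R2 -= -5·R0 → [0,-8,2]
  R2 -= 2·R1 → [0,0,-2]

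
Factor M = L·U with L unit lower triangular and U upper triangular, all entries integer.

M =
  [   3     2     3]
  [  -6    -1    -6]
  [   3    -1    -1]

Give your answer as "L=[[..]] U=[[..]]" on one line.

L=[[1,0,0],[-2,1,0],[1,-1,1]] U=[[3,2,3],[0,3,0],[0,0,-4]]

  R1 -= -2·R0 → [0,3,0]
  R2 -= 1·R0 → [0,-3,-4]
  R2 -= -1·R1 → [0,0,-4]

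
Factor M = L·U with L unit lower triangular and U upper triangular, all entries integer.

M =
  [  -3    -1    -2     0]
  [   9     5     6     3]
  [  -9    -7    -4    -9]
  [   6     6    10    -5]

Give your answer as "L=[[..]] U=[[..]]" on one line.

  r1 -= -3·r0 → [0,2,0,3]
  r2 -= 3·r0 → [0,-4,2,-9]
  r3 -= -2·r0 → [0,4,6,-5]
  r2 -= -2·r1 → [0,0,2,-3]
  r3 -= 2·r1 → [0,0,6,-11]
  r3 -= 3·r2 → [0,0,0,-2]

L=[[1,0,0,0],[-3,1,0,0],[3,-2,1,0],[-2,2,3,1]] U=[[-3,-1,-2,0],[0,2,0,3],[0,0,2,-3],[0,0,0,-2]]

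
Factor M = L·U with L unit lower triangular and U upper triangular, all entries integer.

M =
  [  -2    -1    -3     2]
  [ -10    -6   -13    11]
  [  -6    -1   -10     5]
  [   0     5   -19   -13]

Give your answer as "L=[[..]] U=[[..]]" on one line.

  R1 -= 5·R0 → [0,-1,2,1]
  R2 -= 3·R0 → [0,2,-1,-1]
  R3 -= 0·R0 → [0,5,-19,-13]
  R2 -= -2·R1 → [0,0,3,1]
  R3 -= -5·R1 → [0,0,-9,-8]
  R3 -= -3·R2 → [0,0,0,-5]

L=[[1,0,0,0],[5,1,0,0],[3,-2,1,0],[0,-5,-3,1]] U=[[-2,-1,-3,2],[0,-1,2,1],[0,0,3,1],[0,0,0,-5]]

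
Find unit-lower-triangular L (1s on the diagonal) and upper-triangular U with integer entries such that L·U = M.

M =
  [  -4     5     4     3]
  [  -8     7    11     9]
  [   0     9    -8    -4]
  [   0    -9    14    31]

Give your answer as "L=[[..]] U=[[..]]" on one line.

L=[[1,0,0,0],[2,1,0,0],[0,-3,1,0],[0,3,5,1]] U=[[-4,5,4,3],[0,-3,3,3],[0,0,1,5],[0,0,0,-3]]

  R1 -= 2·R0 → [0,-3,3,3]
  R2 -= 0·R0 → [0,9,-8,-4]
  R3 -= 0·R0 → [0,-9,14,31]
  R2 -= -3·R1 → [0,0,1,5]
  R3 -= 3·R1 → [0,0,5,22]
  R3 -= 5·R2 → [0,0,0,-3]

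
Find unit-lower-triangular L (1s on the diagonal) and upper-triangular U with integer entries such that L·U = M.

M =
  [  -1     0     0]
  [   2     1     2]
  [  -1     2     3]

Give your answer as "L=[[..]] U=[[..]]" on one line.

L=[[1,0,0],[-2,1,0],[1,2,1]] U=[[-1,0,0],[0,1,2],[0,0,-1]]

  R1 -= -2·R0 → [0,1,2]
  R2 -= 1·R0 → [0,2,3]
  R2 -= 2·R1 → [0,0,-1]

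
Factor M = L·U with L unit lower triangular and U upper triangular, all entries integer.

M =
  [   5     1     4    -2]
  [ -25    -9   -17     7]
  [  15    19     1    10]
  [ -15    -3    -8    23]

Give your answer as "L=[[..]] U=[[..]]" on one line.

  r1 -= -5·r0 → [0,-4,3,-3]
  r2 -= 3·r0 → [0,16,-11,16]
  r3 -= -3·r0 → [0,0,4,17]
  r2 -= -4·r1 → [0,0,1,4]
  r3 -= 0·r1 → [0,0,4,17]
  r3 -= 4·r2 → [0,0,0,1]

L=[[1,0,0,0],[-5,1,0,0],[3,-4,1,0],[-3,0,4,1]] U=[[5,1,4,-2],[0,-4,3,-3],[0,0,1,4],[0,0,0,1]]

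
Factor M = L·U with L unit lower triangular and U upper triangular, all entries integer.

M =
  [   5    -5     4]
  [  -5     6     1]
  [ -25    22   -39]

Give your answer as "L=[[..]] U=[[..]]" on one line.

L=[[1,0,0],[-1,1,0],[-5,-3,1]] U=[[5,-5,4],[0,1,5],[0,0,-4]]

  row1 -= -1·row0 → [0,1,5]
  row2 -= -5·row0 → [0,-3,-19]
  row2 -= -3·row1 → [0,0,-4]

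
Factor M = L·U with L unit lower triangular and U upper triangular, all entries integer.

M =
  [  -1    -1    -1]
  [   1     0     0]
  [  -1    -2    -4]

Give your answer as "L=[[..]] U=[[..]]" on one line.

  row1 -= -1·row0 → [0,-1,-1]
  row2 -= 1·row0 → [0,-1,-3]
  row2 -= 1·row1 → [0,0,-2]

L=[[1,0,0],[-1,1,0],[1,1,1]] U=[[-1,-1,-1],[0,-1,-1],[0,0,-2]]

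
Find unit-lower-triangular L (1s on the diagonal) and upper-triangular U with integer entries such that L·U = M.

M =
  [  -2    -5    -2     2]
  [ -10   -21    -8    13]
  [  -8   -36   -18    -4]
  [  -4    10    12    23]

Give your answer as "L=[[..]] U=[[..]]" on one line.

L=[[1,0,0,0],[5,1,0,0],[4,-4,1,0],[2,5,-3,1]] U=[[-2,-5,-2,2],[0,4,2,3],[0,0,-2,0],[0,0,0,4]]

  r1 -= 5·r0 → [0,4,2,3]
  r2 -= 4·r0 → [0,-16,-10,-12]
  r3 -= 2·r0 → [0,20,16,19]
  r2 -= -4·r1 → [0,0,-2,0]
  r3 -= 5·r1 → [0,0,6,4]
  r3 -= -3·r2 → [0,0,0,4]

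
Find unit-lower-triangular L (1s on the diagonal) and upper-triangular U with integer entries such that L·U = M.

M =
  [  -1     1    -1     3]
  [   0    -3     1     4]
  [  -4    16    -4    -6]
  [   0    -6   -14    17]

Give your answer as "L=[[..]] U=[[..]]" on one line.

L=[[1,0,0,0],[0,1,0,0],[4,-4,1,0],[0,2,-4,1]] U=[[-1,1,-1,3],[0,-3,1,4],[0,0,4,-2],[0,0,0,1]]

  R1 -= 0·R0 → [0,-3,1,4]
  R2 -= 4·R0 → [0,12,0,-18]
  R3 -= 0·R0 → [0,-6,-14,17]
  R2 -= -4·R1 → [0,0,4,-2]
  R3 -= 2·R1 → [0,0,-16,9]
  R3 -= -4·R2 → [0,0,0,1]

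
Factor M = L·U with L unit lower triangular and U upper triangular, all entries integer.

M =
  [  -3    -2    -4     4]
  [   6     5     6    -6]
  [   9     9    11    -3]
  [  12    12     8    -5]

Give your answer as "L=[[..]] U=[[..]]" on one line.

  R1 -= -2·R0 → [0,1,-2,2]
  R2 -= -3·R0 → [0,3,-1,9]
  R3 -= -4·R0 → [0,4,-8,11]
  R2 -= 3·R1 → [0,0,5,3]
  R3 -= 4·R1 → [0,0,0,3]
  R3 -= 0·R2 → [0,0,0,3]

L=[[1,0,0,0],[-2,1,0,0],[-3,3,1,0],[-4,4,0,1]] U=[[-3,-2,-4,4],[0,1,-2,2],[0,0,5,3],[0,0,0,3]]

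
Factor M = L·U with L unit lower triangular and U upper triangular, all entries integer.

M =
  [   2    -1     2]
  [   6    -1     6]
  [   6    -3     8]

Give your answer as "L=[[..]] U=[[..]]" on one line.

  r1 -= 3·r0 → [0,2,0]
  r2 -= 3·r0 → [0,0,2]
  r2 -= 0·r1 → [0,0,2]

L=[[1,0,0],[3,1,0],[3,0,1]] U=[[2,-1,2],[0,2,0],[0,0,2]]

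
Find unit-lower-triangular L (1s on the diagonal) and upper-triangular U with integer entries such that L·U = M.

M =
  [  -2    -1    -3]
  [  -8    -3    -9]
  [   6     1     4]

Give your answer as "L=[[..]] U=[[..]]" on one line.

L=[[1,0,0],[4,1,0],[-3,-2,1]] U=[[-2,-1,-3],[0,1,3],[0,0,1]]

  R1 -= 4·R0 → [0,1,3]
  R2 -= -3·R0 → [0,-2,-5]
  R2 -= -2·R1 → [0,0,1]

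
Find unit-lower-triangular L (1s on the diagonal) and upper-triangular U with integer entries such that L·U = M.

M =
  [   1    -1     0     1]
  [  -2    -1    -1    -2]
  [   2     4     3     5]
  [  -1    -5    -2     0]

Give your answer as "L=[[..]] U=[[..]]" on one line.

  row1 -= -2·row0 → [0,-3,-1,0]
  row2 -= 2·row0 → [0,6,3,3]
  row3 -= -1·row0 → [0,-6,-2,1]
  row2 -= -2·row1 → [0,0,1,3]
  row3 -= 2·row1 → [0,0,0,1]
  row3 -= 0·row2 → [0,0,0,1]

L=[[1,0,0,0],[-2,1,0,0],[2,-2,1,0],[-1,2,0,1]] U=[[1,-1,0,1],[0,-3,-1,0],[0,0,1,3],[0,0,0,1]]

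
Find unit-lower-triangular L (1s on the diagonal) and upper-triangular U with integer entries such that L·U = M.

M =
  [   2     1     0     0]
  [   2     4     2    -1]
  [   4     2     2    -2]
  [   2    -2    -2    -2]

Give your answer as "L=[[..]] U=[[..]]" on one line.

  R1 -= 1·R0 → [0,3,2,-1]
  R2 -= 2·R0 → [0,0,2,-2]
  R3 -= 1·R0 → [0,-3,-2,-2]
  R2 -= 0·R1 → [0,0,2,-2]
  R3 -= -1·R1 → [0,0,0,-3]
  R3 -= 0·R2 → [0,0,0,-3]

L=[[1,0,0,0],[1,1,0,0],[2,0,1,0],[1,-1,0,1]] U=[[2,1,0,0],[0,3,2,-1],[0,0,2,-2],[0,0,0,-3]]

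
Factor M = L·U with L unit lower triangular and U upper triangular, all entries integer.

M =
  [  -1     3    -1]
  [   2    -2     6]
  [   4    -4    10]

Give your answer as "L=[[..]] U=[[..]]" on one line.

L=[[1,0,0],[-2,1,0],[-4,2,1]] U=[[-1,3,-1],[0,4,4],[0,0,-2]]

  row1 -= -2·row0 → [0,4,4]
  row2 -= -4·row0 → [0,8,6]
  row2 -= 2·row1 → [0,0,-2]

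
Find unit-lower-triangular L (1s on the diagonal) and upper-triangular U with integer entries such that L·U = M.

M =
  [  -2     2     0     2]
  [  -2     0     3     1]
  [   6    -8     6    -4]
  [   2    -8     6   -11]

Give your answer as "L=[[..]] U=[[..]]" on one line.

L=[[1,0,0,0],[1,1,0,0],[-3,1,1,0],[-1,3,-1,1]] U=[[-2,2,0,2],[0,-2,3,-1],[0,0,3,3],[0,0,0,-3]]

  row1 -= 1·row0 → [0,-2,3,-1]
  row2 -= -3·row0 → [0,-2,6,2]
  row3 -= -1·row0 → [0,-6,6,-9]
  row2 -= 1·row1 → [0,0,3,3]
  row3 -= 3·row1 → [0,0,-3,-6]
  row3 -= -1·row2 → [0,0,0,-3]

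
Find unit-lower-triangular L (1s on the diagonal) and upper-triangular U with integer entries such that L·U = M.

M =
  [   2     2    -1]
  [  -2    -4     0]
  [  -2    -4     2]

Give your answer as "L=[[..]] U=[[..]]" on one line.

L=[[1,0,0],[-1,1,0],[-1,1,1]] U=[[2,2,-1],[0,-2,-1],[0,0,2]]

  R1 -= -1·R0 → [0,-2,-1]
  R2 -= -1·R0 → [0,-2,1]
  R2 -= 1·R1 → [0,0,2]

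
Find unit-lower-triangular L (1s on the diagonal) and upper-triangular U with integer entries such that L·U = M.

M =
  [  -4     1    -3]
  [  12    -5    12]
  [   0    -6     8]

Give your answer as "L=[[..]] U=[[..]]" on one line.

L=[[1,0,0],[-3,1,0],[0,3,1]] U=[[-4,1,-3],[0,-2,3],[0,0,-1]]

  R1 -= -3·R0 → [0,-2,3]
  R2 -= 0·R0 → [0,-6,8]
  R2 -= 3·R1 → [0,0,-1]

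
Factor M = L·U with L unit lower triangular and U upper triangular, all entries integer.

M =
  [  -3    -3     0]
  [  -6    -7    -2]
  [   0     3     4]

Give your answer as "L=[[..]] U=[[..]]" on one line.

L=[[1,0,0],[2,1,0],[0,-3,1]] U=[[-3,-3,0],[0,-1,-2],[0,0,-2]]

  r1 -= 2·r0 → [0,-1,-2]
  r2 -= 0·r0 → [0,3,4]
  r2 -= -3·r1 → [0,0,-2]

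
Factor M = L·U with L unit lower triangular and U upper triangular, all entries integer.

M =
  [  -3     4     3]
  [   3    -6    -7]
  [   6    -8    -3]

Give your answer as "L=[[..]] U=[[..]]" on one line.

  r1 -= -1·r0 → [0,-2,-4]
  r2 -= -2·r0 → [0,0,3]
  r2 -= 0·r1 → [0,0,3]

L=[[1,0,0],[-1,1,0],[-2,0,1]] U=[[-3,4,3],[0,-2,-4],[0,0,3]]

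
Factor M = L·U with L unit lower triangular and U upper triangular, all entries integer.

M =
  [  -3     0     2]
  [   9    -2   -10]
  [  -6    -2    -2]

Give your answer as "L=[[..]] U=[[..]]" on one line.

L=[[1,0,0],[-3,1,0],[2,1,1]] U=[[-3,0,2],[0,-2,-4],[0,0,-2]]

  r1 -= -3·r0 → [0,-2,-4]
  r2 -= 2·r0 → [0,-2,-6]
  r2 -= 1·r1 → [0,0,-2]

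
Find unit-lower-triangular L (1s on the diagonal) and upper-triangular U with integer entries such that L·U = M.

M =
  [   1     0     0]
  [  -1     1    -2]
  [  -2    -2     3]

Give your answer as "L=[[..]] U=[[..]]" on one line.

  row1 -= -1·row0 → [0,1,-2]
  row2 -= -2·row0 → [0,-2,3]
  row2 -= -2·row1 → [0,0,-1]

L=[[1,0,0],[-1,1,0],[-2,-2,1]] U=[[1,0,0],[0,1,-2],[0,0,-1]]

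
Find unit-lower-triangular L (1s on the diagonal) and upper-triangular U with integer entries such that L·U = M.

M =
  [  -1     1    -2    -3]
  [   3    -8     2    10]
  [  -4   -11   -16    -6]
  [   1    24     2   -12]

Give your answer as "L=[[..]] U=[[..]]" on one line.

L=[[1,0,0,0],[-3,1,0,0],[4,3,1,0],[-1,-5,-5,1]] U=[[-1,1,-2,-3],[0,-5,-4,1],[0,0,4,3],[0,0,0,5]]

  row1 -= -3·row0 → [0,-5,-4,1]
  row2 -= 4·row0 → [0,-15,-8,6]
  row3 -= -1·row0 → [0,25,0,-15]
  row2 -= 3·row1 → [0,0,4,3]
  row3 -= -5·row1 → [0,0,-20,-10]
  row3 -= -5·row2 → [0,0,0,5]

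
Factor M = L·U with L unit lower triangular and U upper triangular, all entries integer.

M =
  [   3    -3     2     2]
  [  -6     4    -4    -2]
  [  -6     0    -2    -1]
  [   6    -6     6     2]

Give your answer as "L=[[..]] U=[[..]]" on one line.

  r1 -= -2·r0 → [0,-2,0,2]
  r2 -= -2·r0 → [0,-6,2,3]
  r3 -= 2·r0 → [0,0,2,-2]
  r2 -= 3·r1 → [0,0,2,-3]
  r3 -= 0·r1 → [0,0,2,-2]
  r3 -= 1·r2 → [0,0,0,1]

L=[[1,0,0,0],[-2,1,0,0],[-2,3,1,0],[2,0,1,1]] U=[[3,-3,2,2],[0,-2,0,2],[0,0,2,-3],[0,0,0,1]]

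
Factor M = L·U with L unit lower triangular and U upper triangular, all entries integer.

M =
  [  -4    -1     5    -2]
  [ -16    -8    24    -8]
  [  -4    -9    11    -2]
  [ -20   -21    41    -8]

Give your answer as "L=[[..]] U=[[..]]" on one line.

  row1 -= 4·row0 → [0,-4,4,0]
  row2 -= 1·row0 → [0,-8,6,0]
  row3 -= 5·row0 → [0,-16,16,2]
  row2 -= 2·row1 → [0,0,-2,0]
  row3 -= 4·row1 → [0,0,0,2]
  row3 -= 0·row2 → [0,0,0,2]

L=[[1,0,0,0],[4,1,0,0],[1,2,1,0],[5,4,0,1]] U=[[-4,-1,5,-2],[0,-4,4,0],[0,0,-2,0],[0,0,0,2]]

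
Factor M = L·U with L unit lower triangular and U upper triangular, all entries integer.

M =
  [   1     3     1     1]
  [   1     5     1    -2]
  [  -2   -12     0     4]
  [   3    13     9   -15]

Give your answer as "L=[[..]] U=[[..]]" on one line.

  r1 -= 1·r0 → [0,2,0,-3]
  r2 -= -2·r0 → [0,-6,2,6]
  r3 -= 3·r0 → [0,4,6,-18]
  r2 -= -3·r1 → [0,0,2,-3]
  r3 -= 2·r1 → [0,0,6,-12]
  r3 -= 3·r2 → [0,0,0,-3]

L=[[1,0,0,0],[1,1,0,0],[-2,-3,1,0],[3,2,3,1]] U=[[1,3,1,1],[0,2,0,-3],[0,0,2,-3],[0,0,0,-3]]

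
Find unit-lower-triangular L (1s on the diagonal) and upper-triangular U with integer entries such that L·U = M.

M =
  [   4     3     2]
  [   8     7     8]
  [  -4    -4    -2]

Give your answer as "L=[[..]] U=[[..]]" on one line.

L=[[1,0,0],[2,1,0],[-1,-1,1]] U=[[4,3,2],[0,1,4],[0,0,4]]

  R1 -= 2·R0 → [0,1,4]
  R2 -= -1·R0 → [0,-1,0]
  R2 -= -1·R1 → [0,0,4]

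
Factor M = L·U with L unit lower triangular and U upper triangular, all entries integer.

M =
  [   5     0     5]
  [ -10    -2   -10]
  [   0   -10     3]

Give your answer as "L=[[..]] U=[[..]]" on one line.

L=[[1,0,0],[-2,1,0],[0,5,1]] U=[[5,0,5],[0,-2,0],[0,0,3]]

  row1 -= -2·row0 → [0,-2,0]
  row2 -= 0·row0 → [0,-10,3]
  row2 -= 5·row1 → [0,0,3]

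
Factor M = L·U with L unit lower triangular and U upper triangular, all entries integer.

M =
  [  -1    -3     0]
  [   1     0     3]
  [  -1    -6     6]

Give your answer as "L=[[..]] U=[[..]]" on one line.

L=[[1,0,0],[-1,1,0],[1,1,1]] U=[[-1,-3,0],[0,-3,3],[0,0,3]]

  r1 -= -1·r0 → [0,-3,3]
  r2 -= 1·r0 → [0,-3,6]
  r2 -= 1·r1 → [0,0,3]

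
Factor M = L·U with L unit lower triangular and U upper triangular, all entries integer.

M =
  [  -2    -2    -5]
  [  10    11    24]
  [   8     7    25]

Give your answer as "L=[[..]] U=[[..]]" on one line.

L=[[1,0,0],[-5,1,0],[-4,-1,1]] U=[[-2,-2,-5],[0,1,-1],[0,0,4]]

  r1 -= -5·r0 → [0,1,-1]
  r2 -= -4·r0 → [0,-1,5]
  r2 -= -1·r1 → [0,0,4]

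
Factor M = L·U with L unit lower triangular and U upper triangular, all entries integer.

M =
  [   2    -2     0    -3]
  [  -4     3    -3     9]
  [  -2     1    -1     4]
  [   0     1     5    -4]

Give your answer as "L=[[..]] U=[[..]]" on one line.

L=[[1,0,0,0],[-2,1,0,0],[-1,1,1,0],[0,-1,1,1]] U=[[2,-2,0,-3],[0,-1,-3,3],[0,0,2,-2],[0,0,0,1]]

  R1 -= -2·R0 → [0,-1,-3,3]
  R2 -= -1·R0 → [0,-1,-1,1]
  R3 -= 0·R0 → [0,1,5,-4]
  R2 -= 1·R1 → [0,0,2,-2]
  R3 -= -1·R1 → [0,0,2,-1]
  R3 -= 1·R2 → [0,0,0,1]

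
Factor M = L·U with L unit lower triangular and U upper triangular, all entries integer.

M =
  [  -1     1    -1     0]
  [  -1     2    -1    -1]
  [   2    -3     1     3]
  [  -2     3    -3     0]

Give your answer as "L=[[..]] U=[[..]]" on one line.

  R1 -= 1·R0 → [0,1,0,-1]
  R2 -= -2·R0 → [0,-1,-1,3]
  R3 -= 2·R0 → [0,1,-1,0]
  R2 -= -1·R1 → [0,0,-1,2]
  R3 -= 1·R1 → [0,0,-1,1]
  R3 -= 1·R2 → [0,0,0,-1]

L=[[1,0,0,0],[1,1,0,0],[-2,-1,1,0],[2,1,1,1]] U=[[-1,1,-1,0],[0,1,0,-1],[0,0,-1,2],[0,0,0,-1]]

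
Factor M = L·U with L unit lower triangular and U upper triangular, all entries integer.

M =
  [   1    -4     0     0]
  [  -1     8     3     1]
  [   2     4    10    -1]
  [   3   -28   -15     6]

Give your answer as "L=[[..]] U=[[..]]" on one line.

  r1 -= -1·r0 → [0,4,3,1]
  r2 -= 2·r0 → [0,12,10,-1]
  r3 -= 3·r0 → [0,-16,-15,6]
  r2 -= 3·r1 → [0,0,1,-4]
  r3 -= -4·r1 → [0,0,-3,10]
  r3 -= -3·r2 → [0,0,0,-2]

L=[[1,0,0,0],[-1,1,0,0],[2,3,1,0],[3,-4,-3,1]] U=[[1,-4,0,0],[0,4,3,1],[0,0,1,-4],[0,0,0,-2]]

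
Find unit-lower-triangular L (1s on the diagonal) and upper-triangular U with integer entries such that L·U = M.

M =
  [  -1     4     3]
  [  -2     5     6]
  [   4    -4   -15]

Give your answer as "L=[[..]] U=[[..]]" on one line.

  row1 -= 2·row0 → [0,-3,0]
  row2 -= -4·row0 → [0,12,-3]
  row2 -= -4·row1 → [0,0,-3]

L=[[1,0,0],[2,1,0],[-4,-4,1]] U=[[-1,4,3],[0,-3,0],[0,0,-3]]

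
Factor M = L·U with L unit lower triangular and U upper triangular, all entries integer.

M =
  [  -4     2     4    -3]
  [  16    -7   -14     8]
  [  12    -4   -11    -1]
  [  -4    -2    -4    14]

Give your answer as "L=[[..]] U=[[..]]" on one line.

L=[[1,0,0,0],[-4,1,0,0],[-3,2,1,0],[1,-4,0,1]] U=[[-4,2,4,-3],[0,1,2,-4],[0,0,-3,-2],[0,0,0,1]]

  R1 -= -4·R0 → [0,1,2,-4]
  R2 -= -3·R0 → [0,2,1,-10]
  R3 -= 1·R0 → [0,-4,-8,17]
  R2 -= 2·R1 → [0,0,-3,-2]
  R3 -= -4·R1 → [0,0,0,1]
  R3 -= 0·R2 → [0,0,0,1]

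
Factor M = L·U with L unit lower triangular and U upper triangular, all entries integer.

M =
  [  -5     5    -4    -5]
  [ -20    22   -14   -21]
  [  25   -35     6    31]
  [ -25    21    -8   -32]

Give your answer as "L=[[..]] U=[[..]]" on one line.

  R1 -= 4·R0 → [0,2,2,-1]
  R2 -= -5·R0 → [0,-10,-14,6]
  R3 -= 5·R0 → [0,-4,12,-7]
  R2 -= -5·R1 → [0,0,-4,1]
  R3 -= -2·R1 → [0,0,16,-9]
  R3 -= -4·R2 → [0,0,0,-5]

L=[[1,0,0,0],[4,1,0,0],[-5,-5,1,0],[5,-2,-4,1]] U=[[-5,5,-4,-5],[0,2,2,-1],[0,0,-4,1],[0,0,0,-5]]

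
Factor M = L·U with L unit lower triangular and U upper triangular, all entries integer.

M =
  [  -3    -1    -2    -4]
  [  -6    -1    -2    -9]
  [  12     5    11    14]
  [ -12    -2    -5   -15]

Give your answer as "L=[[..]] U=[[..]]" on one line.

L=[[1,0,0,0],[2,1,0,0],[-4,1,1,0],[4,2,-1,1]] U=[[-3,-1,-2,-4],[0,1,2,-1],[0,0,1,-1],[0,0,0,2]]

  R1 -= 2·R0 → [0,1,2,-1]
  R2 -= -4·R0 → [0,1,3,-2]
  R3 -= 4·R0 → [0,2,3,1]
  R2 -= 1·R1 → [0,0,1,-1]
  R3 -= 2·R1 → [0,0,-1,3]
  R3 -= -1·R2 → [0,0,0,2]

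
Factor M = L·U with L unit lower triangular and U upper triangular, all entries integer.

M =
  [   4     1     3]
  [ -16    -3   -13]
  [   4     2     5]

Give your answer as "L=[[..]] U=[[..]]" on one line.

L=[[1,0,0],[-4,1,0],[1,1,1]] U=[[4,1,3],[0,1,-1],[0,0,3]]

  r1 -= -4·r0 → [0,1,-1]
  r2 -= 1·r0 → [0,1,2]
  r2 -= 1·r1 → [0,0,3]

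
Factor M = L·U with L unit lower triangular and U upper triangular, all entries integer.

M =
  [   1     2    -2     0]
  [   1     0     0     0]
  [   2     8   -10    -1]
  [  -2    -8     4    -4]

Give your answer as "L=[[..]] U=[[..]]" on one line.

  r1 -= 1·r0 → [0,-2,2,0]
  r2 -= 2·r0 → [0,4,-6,-1]
  r3 -= -2·r0 → [0,-4,0,-4]
  r2 -= -2·r1 → [0,0,-2,-1]
  r3 -= 2·r1 → [0,0,-4,-4]
  r3 -= 2·r2 → [0,0,0,-2]

L=[[1,0,0,0],[1,1,0,0],[2,-2,1,0],[-2,2,2,1]] U=[[1,2,-2,0],[0,-2,2,0],[0,0,-2,-1],[0,0,0,-2]]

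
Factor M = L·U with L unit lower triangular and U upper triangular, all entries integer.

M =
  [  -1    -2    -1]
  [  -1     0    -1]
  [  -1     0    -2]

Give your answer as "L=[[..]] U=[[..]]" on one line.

L=[[1,0,0],[1,1,0],[1,1,1]] U=[[-1,-2,-1],[0,2,0],[0,0,-1]]

  row1 -= 1·row0 → [0,2,0]
  row2 -= 1·row0 → [0,2,-1]
  row2 -= 1·row1 → [0,0,-1]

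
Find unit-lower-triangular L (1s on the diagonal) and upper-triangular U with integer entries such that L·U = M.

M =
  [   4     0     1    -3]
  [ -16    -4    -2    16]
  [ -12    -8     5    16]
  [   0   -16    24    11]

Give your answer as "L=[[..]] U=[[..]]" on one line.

L=[[1,0,0,0],[-4,1,0,0],[-3,2,1,0],[0,4,4,1]] U=[[4,0,1,-3],[0,-4,2,4],[0,0,4,-1],[0,0,0,-1]]

  row1 -= -4·row0 → [0,-4,2,4]
  row2 -= -3·row0 → [0,-8,8,7]
  row3 -= 0·row0 → [0,-16,24,11]
  row2 -= 2·row1 → [0,0,4,-1]
  row3 -= 4·row1 → [0,0,16,-5]
  row3 -= 4·row2 → [0,0,0,-1]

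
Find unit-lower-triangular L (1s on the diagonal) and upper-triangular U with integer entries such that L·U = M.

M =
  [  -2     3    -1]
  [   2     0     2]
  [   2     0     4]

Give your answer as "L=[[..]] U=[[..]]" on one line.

  R1 -= -1·R0 → [0,3,1]
  R2 -= -1·R0 → [0,3,3]
  R2 -= 1·R1 → [0,0,2]

L=[[1,0,0],[-1,1,0],[-1,1,1]] U=[[-2,3,-1],[0,3,1],[0,0,2]]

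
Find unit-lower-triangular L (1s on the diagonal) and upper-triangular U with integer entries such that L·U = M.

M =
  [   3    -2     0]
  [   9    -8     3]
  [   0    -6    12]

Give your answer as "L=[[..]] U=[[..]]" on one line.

  row1 -= 3·row0 → [0,-2,3]
  row2 -= 0·row0 → [0,-6,12]
  row2 -= 3·row1 → [0,0,3]

L=[[1,0,0],[3,1,0],[0,3,1]] U=[[3,-2,0],[0,-2,3],[0,0,3]]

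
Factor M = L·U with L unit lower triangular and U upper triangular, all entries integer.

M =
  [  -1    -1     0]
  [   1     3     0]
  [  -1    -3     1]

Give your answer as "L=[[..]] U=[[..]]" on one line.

L=[[1,0,0],[-1,1,0],[1,-1,1]] U=[[-1,-1,0],[0,2,0],[0,0,1]]

  R1 -= -1·R0 → [0,2,0]
  R2 -= 1·R0 → [0,-2,1]
  R2 -= -1·R1 → [0,0,1]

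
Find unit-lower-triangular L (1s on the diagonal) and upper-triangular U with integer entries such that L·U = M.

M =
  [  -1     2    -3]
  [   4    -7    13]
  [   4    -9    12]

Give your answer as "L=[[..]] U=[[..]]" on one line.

  R1 -= -4·R0 → [0,1,1]
  R2 -= -4·R0 → [0,-1,0]
  R2 -= -1·R1 → [0,0,1]

L=[[1,0,0],[-4,1,0],[-4,-1,1]] U=[[-1,2,-3],[0,1,1],[0,0,1]]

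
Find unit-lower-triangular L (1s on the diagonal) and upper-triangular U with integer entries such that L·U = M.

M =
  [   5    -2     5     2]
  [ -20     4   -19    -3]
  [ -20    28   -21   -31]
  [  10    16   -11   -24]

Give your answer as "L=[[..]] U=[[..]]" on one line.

L=[[1,0,0,0],[-4,1,0,0],[-4,-5,1,0],[2,-5,-4,1]] U=[[5,-2,5,2],[0,-4,1,5],[0,0,4,2],[0,0,0,5]]

  row1 -= -4·row0 → [0,-4,1,5]
  row2 -= -4·row0 → [0,20,-1,-23]
  row3 -= 2·row0 → [0,20,-21,-28]
  row2 -= -5·row1 → [0,0,4,2]
  row3 -= -5·row1 → [0,0,-16,-3]
  row3 -= -4·row2 → [0,0,0,5]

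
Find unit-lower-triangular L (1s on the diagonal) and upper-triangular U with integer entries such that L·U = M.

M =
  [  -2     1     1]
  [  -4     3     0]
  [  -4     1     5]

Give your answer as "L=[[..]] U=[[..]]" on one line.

L=[[1,0,0],[2,1,0],[2,-1,1]] U=[[-2,1,1],[0,1,-2],[0,0,1]]

  r1 -= 2·r0 → [0,1,-2]
  r2 -= 2·r0 → [0,-1,3]
  r2 -= -1·r1 → [0,0,1]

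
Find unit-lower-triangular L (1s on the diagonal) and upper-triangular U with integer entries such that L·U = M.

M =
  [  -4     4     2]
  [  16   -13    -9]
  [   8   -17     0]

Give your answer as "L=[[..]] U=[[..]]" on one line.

  R1 -= -4·R0 → [0,3,-1]
  R2 -= -2·R0 → [0,-9,4]
  R2 -= -3·R1 → [0,0,1]

L=[[1,0,0],[-4,1,0],[-2,-3,1]] U=[[-4,4,2],[0,3,-1],[0,0,1]]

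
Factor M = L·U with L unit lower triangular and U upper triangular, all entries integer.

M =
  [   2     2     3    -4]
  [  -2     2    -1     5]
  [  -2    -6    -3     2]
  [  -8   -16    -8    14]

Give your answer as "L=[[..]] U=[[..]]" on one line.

  row1 -= -1·row0 → [0,4,2,1]
  row2 -= -1·row0 → [0,-4,0,-2]
  row3 -= -4·row0 → [0,-8,4,-2]
  row2 -= -1·row1 → [0,0,2,-1]
  row3 -= -2·row1 → [0,0,8,0]
  row3 -= 4·row2 → [0,0,0,4]

L=[[1,0,0,0],[-1,1,0,0],[-1,-1,1,0],[-4,-2,4,1]] U=[[2,2,3,-4],[0,4,2,1],[0,0,2,-1],[0,0,0,4]]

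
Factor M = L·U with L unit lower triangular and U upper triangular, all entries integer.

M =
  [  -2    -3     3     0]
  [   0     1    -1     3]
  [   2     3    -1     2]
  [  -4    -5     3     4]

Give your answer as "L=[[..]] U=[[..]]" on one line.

L=[[1,0,0,0],[0,1,0,0],[-1,0,1,0],[2,1,-1,1]] U=[[-2,-3,3,0],[0,1,-1,3],[0,0,2,2],[0,0,0,3]]

  r1 -= 0·r0 → [0,1,-1,3]
  r2 -= -1·r0 → [0,0,2,2]
  r3 -= 2·r0 → [0,1,-3,4]
  r2 -= 0·r1 → [0,0,2,2]
  r3 -= 1·r1 → [0,0,-2,1]
  r3 -= -1·r2 → [0,0,0,3]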